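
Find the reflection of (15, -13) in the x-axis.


Reflection rule for x-axis: (x, -y)
(15, -13) -> (15, 13)

(15, 13)


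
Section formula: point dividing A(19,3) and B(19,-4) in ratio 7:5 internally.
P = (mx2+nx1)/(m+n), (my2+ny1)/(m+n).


Px = (7*19 + 5*19)/12 = 228/12 = 19.0000
Py = (7*(-4) + 5*3)/12 = -13/12 = -1.0833

P = (19.0000, -1.0833)


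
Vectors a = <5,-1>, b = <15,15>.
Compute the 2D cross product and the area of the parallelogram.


cross = 5*15 + 1*15 = 75 + 15 = 90
Parallelogram area = |90| = 90

cross = 90, parallelogram area = 90


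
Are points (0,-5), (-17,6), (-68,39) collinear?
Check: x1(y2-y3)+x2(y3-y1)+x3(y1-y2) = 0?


0*(6-39) - 17*(39+ 5) - 68*(-5-6)
= 0 - 748 + 748 = 0

Yes, collinear (determinant = 0)


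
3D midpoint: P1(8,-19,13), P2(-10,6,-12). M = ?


Mx = (8- 10)/2 = -1.0000
My = (-19+6)/2 = -6.5000
Mz = (13- 12)/2 = 0.5000

M = (-1.0000, -6.5000, 0.5000)


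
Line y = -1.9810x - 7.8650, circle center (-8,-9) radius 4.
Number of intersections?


Substitute y = -1.9810x - 7.8650: (x+ 8)^2 + (-1.9810x- 7.8650+ 9)^2 = 16
Expand to Ax^2 + Bx + C = 0, where b-k = 1.135
A = 1+m^2 = 4.924361
B = 2(m(b-k) - h) = 2(-1.9810*1.135 + 8) = 11.50313
C = h^2 + (b-k)^2 - r^2 = 64 + 1.288225 - 16 = 49.288225
disc = B^2-4AC = 132.3220 - 970.8521 = -838.5301
disc < 0

0 intersection points


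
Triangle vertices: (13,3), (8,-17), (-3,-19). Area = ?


13*(-17+ 19) = 26
8*(-19-3) = -176
-3*(3+ 17) = -60
sum = -210
Area = |-210|/2 = 105.0000

105.0000 sq units


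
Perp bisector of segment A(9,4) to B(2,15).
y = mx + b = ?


Midpoint = (5.5, 9.5)
Slope of AB = dy/dx = 11/(-7) = -1.5714
Perp slope = -dx/dy = 7/11 = 0.6364
b = My - (perp slope)*Mx = 9.5 + (-7*5.5)/11 = 9.5 - 3.5000 = 6.0000

y = 0.6364x + 6.0000


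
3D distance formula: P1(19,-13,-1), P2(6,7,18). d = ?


dx=-13, dy=20, dz=19
d = sqrt(169+400+361) = sqrt(930) = 30.4959

30.4959


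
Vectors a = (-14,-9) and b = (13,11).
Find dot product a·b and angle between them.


a·b = -14*13 - 9*11 = -182 - 99 = -281
|a| = sqrt(196+81) = 16.6433
|b| = sqrt(169+121) = 17.0294
cos(theta) = -281/(sqrt(277)*sqrt(290)) = -281/sqrt(80330) = -0.991442
theta = arccos(-281/sqrt(80330)) = 172.4989 degrees

a·b = -281, theta = 172.4989 deg


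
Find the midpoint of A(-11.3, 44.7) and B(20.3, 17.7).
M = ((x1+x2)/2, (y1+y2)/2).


Mx = (-11.3 + 20.3)/2 = 9.0/2 = 4.5000
My = (44.7 + 17.7)/2 = 62.4/2 = 31.2000

(4.5000, 31.2000)


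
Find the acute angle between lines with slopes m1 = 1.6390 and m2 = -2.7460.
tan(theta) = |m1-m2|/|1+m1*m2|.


m1-m2 = 4.385
1+m1*m2 = -3.500694
tan(theta) = |4.385/(-3.500694)| = 1.252609
theta = arctan(|4.385/(-3.500694)|) = 51.3984 degrees (acute angle)

51.3984 degrees


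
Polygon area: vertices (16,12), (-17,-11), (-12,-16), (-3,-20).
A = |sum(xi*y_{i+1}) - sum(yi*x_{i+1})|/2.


sum(xi*y_{i+1}) = 16*(-11) - 17*(-16) - 12*(-20) - 3*12 = 300
sum(yi*x_{i+1}) = 12*(-17) - 11*(-12) - 16*(-3) - 20*16 = -344
Area = |300 + 344|/2 = 644/2 = 322.0000

322.0000 sq units


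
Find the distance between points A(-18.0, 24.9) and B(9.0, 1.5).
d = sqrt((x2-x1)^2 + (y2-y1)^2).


dx = 9.0 + 18.0 = 27.0
dy = 1.5 - 24.9 = -23.4
d = sqrt(729.0 + 547.56) = sqrt(1276.56) = 35.7290

35.7290


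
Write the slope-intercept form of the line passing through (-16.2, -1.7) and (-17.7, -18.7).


m = (-17.0)/(-1.5) = 11.3333
b = y1 - m*x1 = -1.7 - (-17.0*(-16.2))/(-1.5) = -1.7 + 183.6000 = 181.9000

y = 11.3333x + 181.9000


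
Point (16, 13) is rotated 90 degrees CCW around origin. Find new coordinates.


cos(90) = 0, sin(90) = 1
x' = 16*0 - 13*1 = -13
y' = 16*1 + 13*0 = 16

(-13, 16)


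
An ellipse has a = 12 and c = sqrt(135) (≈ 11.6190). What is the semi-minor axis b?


b^2 = 12^2 - (sqrt(135))^2 = 144 - 135 = 9
b = sqrt(9) = 3

b = 3


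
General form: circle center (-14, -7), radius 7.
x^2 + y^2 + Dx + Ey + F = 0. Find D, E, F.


(x+ 14)^2 + (y+ 7)^2 = 7^2
D = -2h = 28, E = -2k = 14
F = h^2+k^2-r^2 = 196+49-49 = 196

D = 28, E = 14, F = 196


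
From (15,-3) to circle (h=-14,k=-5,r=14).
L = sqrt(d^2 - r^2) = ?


d = sqrt((15+ 14)^2 + (-3+ 5)^2) = sqrt(841+4) = 29.0689
L = sqrt(845.0000 - 196) = sqrt(649.0000) = 25.4755

25.4755


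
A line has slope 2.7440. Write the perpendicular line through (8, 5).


Perpendicular slope = -1/m1 = -1/2.7440 = -0.3644
b2 = y0 - m2*x0 = 5 + 8/2.7440 = 5 + 2.9155 = 7.9155

y = -0.3644x + 7.9155


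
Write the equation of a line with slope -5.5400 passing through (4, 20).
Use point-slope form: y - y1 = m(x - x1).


y - 20 = -5.5400(x - 4)
y = -5.5400x + 20 + 5.5400*4
y = -5.5400x + 42.1600

y = -5.5400x + 42.1600


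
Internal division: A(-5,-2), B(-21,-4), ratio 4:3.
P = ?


Px = (4*(-21) + 3*(-5))/7 = -99/7 = -14.1429
Py = (4*(-4) + 3*(-2))/7 = -22/7 = -3.1429

P = (-14.1429, -3.1429)


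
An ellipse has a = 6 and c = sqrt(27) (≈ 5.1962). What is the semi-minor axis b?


b^2 = 6^2 - (sqrt(27))^2 = 36 - 27 = 9
b = sqrt(9) = 3

b = 3


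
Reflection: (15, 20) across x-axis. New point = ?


Reflection rule for x-axis: (x, -y)
(15, 20) -> (15, -20)

(15, -20)


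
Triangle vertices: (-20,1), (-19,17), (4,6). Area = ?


-20*(17-6) = -220
-19*(6-1) = -95
4*(1-17) = -64
sum = -379
Area = |-379|/2 = 189.5000

189.5000 sq units


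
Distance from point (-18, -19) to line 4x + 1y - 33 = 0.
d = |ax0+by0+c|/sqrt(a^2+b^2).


|4*(-18) + 1*(-19) - 33| = |-124| = 124
sqrt(16 + 1) = sqrt(17) = 4.1231
d = 124/sqrt(17) = 30.0744

30.0744


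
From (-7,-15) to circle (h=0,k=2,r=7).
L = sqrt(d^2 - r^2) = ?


d = sqrt((-7-0)^2 + (-15-2)^2) = sqrt(49+289) = 18.3848
L = sqrt(338.0000 - 49) = sqrt(289.0000) = 17.0000

17.0000


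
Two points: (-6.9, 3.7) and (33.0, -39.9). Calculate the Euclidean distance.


dx = 33.0 + 6.9 = 39.9
dy = -39.9 - 3.7 = -43.6
d = sqrt(1592.01 + 1900.96) = sqrt(3492.97) = 59.1014

59.1014


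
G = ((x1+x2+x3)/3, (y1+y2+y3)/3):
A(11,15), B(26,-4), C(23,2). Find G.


Gx = (11+26+23)/3 = 60/3 = 20.0000
Gy = (15- 4+2)/3 = 13/3 = 4.3333

G = (20.0000, 4.3333)


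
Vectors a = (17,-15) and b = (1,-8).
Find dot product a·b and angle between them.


a·b = 17*1 - 15*(-8) = 17 + 120 = 137
|a| = sqrt(289+225) = 22.6716
|b| = sqrt(1+64) = 8.0623
cos(theta) = 137/(sqrt(514)*sqrt(65)) = 137/sqrt(33410) = 0.749518
theta = arccos(137/sqrt(33410)) = 41.4513 degrees

a·b = 137, theta = 41.4513 deg


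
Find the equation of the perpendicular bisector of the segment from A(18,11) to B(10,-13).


Midpoint = (14, -1)
Slope of AB = dy/dx = -24/(-8) = 3.0000
Perp slope = -dx/dy = -8/24 = -0.3333
b = My - (perp slope)*Mx = -1 + (-8*14)/(-24) = -1 + 4.6667 = 3.6667

y = -0.3333x + 3.6667


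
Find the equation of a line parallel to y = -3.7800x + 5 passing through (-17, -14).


Parallel lines have equal slopes.
m2 = -3.7800
b2 = -14 + 3.7800*(-17) = -78.2600

y = -3.7800x - 78.2600


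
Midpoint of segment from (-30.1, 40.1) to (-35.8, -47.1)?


Mx = (-30.1 - 35.8)/2 = -65.9/2 = -32.9500
My = (40.1 - 47.1)/2 = -7.0/2 = -3.5000

(-32.9500, -3.5000)


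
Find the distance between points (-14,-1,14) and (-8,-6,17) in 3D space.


dx=6, dy=-5, dz=3
d = sqrt(36+25+9) = sqrt(70) = 8.3666

8.3666


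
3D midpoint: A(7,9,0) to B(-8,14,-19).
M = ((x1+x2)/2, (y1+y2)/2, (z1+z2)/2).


Mx = (7- 8)/2 = -0.5000
My = (9+14)/2 = 11.5000
Mz = (0- 19)/2 = -9.5000

M = (-0.5000, 11.5000, -9.5000)


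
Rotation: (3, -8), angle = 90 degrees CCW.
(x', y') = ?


cos(90) = 0, sin(90) = 1
x' = 3*0 + 8*1 = 8
y' = 3*1 - 8*0 = 3

(8, 3)


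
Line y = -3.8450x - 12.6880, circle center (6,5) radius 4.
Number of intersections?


Substitute y = -3.8450x - 12.6880: (x-6)^2 + (-3.8450x- 12.6880-5)^2 = 16
Expand to Ax^2 + Bx + C = 0, where b-k = -17.688
A = 1+m^2 = 15.784025
B = 2(m(b-k) - h) = 2(-3.8450*(-17.688) - 6) = 124.02072
C = h^2 + (b-k)^2 - r^2 = 36 + 312.865344 - 16 = 332.865344
disc = B^2-4AC = 15381.1390 - 21015.8196 = -5634.6806
disc < 0

0 intersection points


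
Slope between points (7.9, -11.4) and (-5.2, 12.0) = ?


dy = 12.0 + 11.4 = 23.4
dx = -5.2 - 7.9 = -13.1
m = 23.4/(-13.1) = -1.7863

m = -1.7863


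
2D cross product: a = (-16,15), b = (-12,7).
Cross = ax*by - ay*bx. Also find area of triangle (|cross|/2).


cross = -16*7 - 15*(-12) = -112 + 180 = 68
Triangle area = |68|/2 = 68/2 = 34.0000

cross = 68, triangle area = 34.0000


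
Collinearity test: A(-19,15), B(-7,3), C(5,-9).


-19*(3+ 9) - 7*(-9-15) + 5*(15-3)
= -228 + 168 + 60 = 0

Yes, collinear (determinant = 0)


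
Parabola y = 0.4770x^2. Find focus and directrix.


a = 0.4770
1/(4a) = 0.5241
Focus = (0, 0.5241)
Directrix: y = -0.5241

Focus = (0, 0.5241), Directrix: y = -0.5241


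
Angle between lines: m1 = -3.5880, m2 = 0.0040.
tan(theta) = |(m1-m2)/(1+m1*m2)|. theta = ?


m1-m2 = -3.592
1+m1*m2 = 0.985648
tan(theta) = |-3.592/0.985648| = 3.644303
theta = arctan(|-3.592/0.985648|) = 74.6557 degrees (acute angle)

74.6557 degrees


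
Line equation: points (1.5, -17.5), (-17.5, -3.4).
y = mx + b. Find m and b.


m = (14.1)/(-19.0) = -0.7421
b = y1 - m*x1 = -17.5 - (14.1*1.5)/(-19.0) = -17.5 + 1.1132 = -16.3868

y = -0.7421x - 16.3868


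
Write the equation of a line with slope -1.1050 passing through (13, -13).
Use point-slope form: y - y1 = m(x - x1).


y + 13 = -1.1050(x - 13)
y = -1.1050x - 13 + 1.1050*13
y = -1.1050x + 1.3650

y = -1.1050x + 1.3650


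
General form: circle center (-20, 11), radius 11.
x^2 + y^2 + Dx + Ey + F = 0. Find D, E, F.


(x+ 20)^2 + (y-11)^2 = 11^2
D = -2h = 40, E = -2k = -22
F = h^2+k^2-r^2 = 400+121-121 = 400

D = 40, E = -22, F = 400


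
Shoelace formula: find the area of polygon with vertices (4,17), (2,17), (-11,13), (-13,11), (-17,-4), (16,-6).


sum(xi*y_{i+1}) = 4*17 + 2*13 - 11*11 - 13*(-4) - 17*(-6) + 16*17 = 399
sum(yi*x_{i+1}) = 17*2 + 17*(-11) + 13*(-13) + 11*(-17) - 4*16 - 6*4 = -597
Area = |399 + 597|/2 = 996/2 = 498.0000

498.0000 sq units


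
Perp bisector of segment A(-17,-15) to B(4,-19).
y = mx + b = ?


Midpoint = (-6.5, -17)
Slope of AB = dy/dx = -4/21 = -0.1905
Perp slope = -dx/dy = 21/4 = 5.2500
b = My - (perp slope)*Mx = -17 + (21*(-6.5))/(-4) = -17 + 34.1250 = 17.1250

y = 5.2500x + 17.1250


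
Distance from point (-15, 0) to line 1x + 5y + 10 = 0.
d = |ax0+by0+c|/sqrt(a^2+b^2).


|1*(-15) + 5*0 + 10| = |-5| = 5
sqrt(1 + 25) = sqrt(26) = 5.0990
d = 5/sqrt(26) = 0.9806

0.9806


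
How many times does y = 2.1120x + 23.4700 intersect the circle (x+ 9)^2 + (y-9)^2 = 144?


Substitute y = 2.1120x + 23.4700: (x+ 9)^2 + (2.1120x+23.4700-9)^2 = 144
Expand to Ax^2 + Bx + C = 0, where b-k = 14.47
A = 1+m^2 = 5.460544
B = 2(m(b-k) - h) = 2(2.1120*14.47 + 9) = 79.12128
C = h^2 + (b-k)^2 - r^2 = 81 + 209.3809 - 144 = 146.3809
disc = B^2-4AC = 6260.1769 - 3197.2774 = 3062.8995
disc > 0

2 intersection points


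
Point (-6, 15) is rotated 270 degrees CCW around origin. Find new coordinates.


cos(270) = 0, sin(270) = -1
x' = -6*0 - 15*(-1) = 15
y' = -6*(-1) + 15*0 = 6

(15, 6)


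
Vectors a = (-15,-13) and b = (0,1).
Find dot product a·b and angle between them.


a·b = -15*0 - 13*1 = 0 - 13 = -13
|a| = sqrt(225+169) = 19.8494
|b| = sqrt(0+1) = 1.0000
cos(theta) = -13/(sqrt(394)*sqrt(1)) = -13/sqrt(394) = -0.654931
theta = arccos(-13/sqrt(394)) = 130.9144 degrees

a·b = -13, theta = 130.9144 deg


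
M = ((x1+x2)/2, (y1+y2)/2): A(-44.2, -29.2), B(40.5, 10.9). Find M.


Mx = (-44.2 + 40.5)/2 = -3.7/2 = -1.8500
My = (-29.2 + 10.9)/2 = -18.3/2 = -9.1500

(-1.8500, -9.1500)


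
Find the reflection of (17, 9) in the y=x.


Reflection rule for y=x: (y, x)
(17, 9) -> (9, 17)

(9, 17)


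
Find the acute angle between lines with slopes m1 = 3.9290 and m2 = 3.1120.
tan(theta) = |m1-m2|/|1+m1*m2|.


m1-m2 = 0.817
1+m1*m2 = 13.227048
tan(theta) = |0.817/13.227048| = 0.061767
theta = arctan(|0.817/13.227048|) = 3.5345 degrees (acute angle)

3.5345 degrees


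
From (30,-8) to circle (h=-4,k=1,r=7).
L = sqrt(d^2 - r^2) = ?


d = sqrt((30+ 4)^2 + (-8-1)^2) = sqrt(1156+81) = 35.1710
L = sqrt(1237.0000 - 49) = sqrt(1188.0000) = 34.4674

34.4674


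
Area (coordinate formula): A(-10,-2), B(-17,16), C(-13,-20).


-10*(16+ 20) = -360
-17*(-20+ 2) = 306
-13*(-2-16) = 234
sum = 180
Area = |180|/2 = 90.0000

90.0000 sq units


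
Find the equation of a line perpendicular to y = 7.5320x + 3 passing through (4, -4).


Perpendicular slope = -1/m1 = -1/7.5320 = -0.1328
b2 = y0 - m2*x0 = -4 + 4/7.5320 = -4 + 0.5311 = -3.4689

y = -0.1328x - 3.4689


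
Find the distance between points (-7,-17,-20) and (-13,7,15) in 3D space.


dx=-6, dy=24, dz=35
d = sqrt(36+576+1225) = sqrt(1837) = 42.8602

42.8602


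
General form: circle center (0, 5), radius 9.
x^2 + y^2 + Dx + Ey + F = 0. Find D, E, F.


(x-0)^2 + (y-5)^2 = 9^2
D = -2h = 0, E = -2k = -10
F = h^2+k^2-r^2 = 0+25-81 = -56

D = 0, E = -10, F = -56


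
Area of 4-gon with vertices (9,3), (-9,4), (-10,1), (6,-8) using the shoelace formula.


sum(xi*y_{i+1}) = 9*4 - 9*1 - 10*(-8) + 6*3 = 125
sum(yi*x_{i+1}) = 3*(-9) + 4*(-10) + 1*6 - 8*9 = -133
Area = |125 + 133|/2 = 258/2 = 129.0000

129.0000 sq units


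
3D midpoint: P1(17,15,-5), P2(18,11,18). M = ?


Mx = (17+18)/2 = 17.5000
My = (15+11)/2 = 13.0000
Mz = (-5+18)/2 = 6.5000

M = (17.5000, 13.0000, 6.5000)


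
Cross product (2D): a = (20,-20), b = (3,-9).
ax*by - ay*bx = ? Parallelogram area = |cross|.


cross = 20*(-9) + 20*3 = -180 + 60 = -120
Parallelogram area = |-120| = 120

cross = -120, parallelogram area = 120


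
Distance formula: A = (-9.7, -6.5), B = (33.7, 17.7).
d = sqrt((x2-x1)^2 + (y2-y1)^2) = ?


dx = 33.7 + 9.7 = 43.4
dy = 17.7 + 6.5 = 24.2
d = sqrt(1883.56 + 585.64) = sqrt(2469.2) = 49.6910

49.6910


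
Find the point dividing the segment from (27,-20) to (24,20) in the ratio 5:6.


Px = (5*24 + 6*27)/11 = 282/11 = 25.6364
Py = (5*20 + 6*(-20))/11 = -20/11 = -1.8182

P = (25.6364, -1.8182)


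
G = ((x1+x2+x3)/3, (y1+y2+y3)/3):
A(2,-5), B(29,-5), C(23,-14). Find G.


Gx = (2+29+23)/3 = 54/3 = 18.0000
Gy = (-5- 5- 14)/3 = -24/3 = -8.0000

G = (18.0000, -8.0000)


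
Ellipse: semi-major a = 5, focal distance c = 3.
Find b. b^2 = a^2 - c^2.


b^2 = 5^2 - (3)^2 = 25 - 9 = 16
b = sqrt(16) = 4

b = 4


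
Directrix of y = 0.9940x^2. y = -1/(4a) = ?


a = 0.9940
1/(4a) = 0.2515
directrix: y = -0.2515 = -0.2515

y = -0.2515


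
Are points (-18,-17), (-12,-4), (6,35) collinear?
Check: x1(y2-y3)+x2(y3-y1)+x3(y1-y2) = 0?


-18*(-4-35) - 12*(35+ 17) + 6*(-17+ 4)
= 702 - 624 - 78 = 0

Yes, collinear (determinant = 0)


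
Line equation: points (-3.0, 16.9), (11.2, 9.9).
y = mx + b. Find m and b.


m = (-7)/(14.2) = -0.4930
b = y1 - m*x1 = 16.9 - (-7*(-3.0))/(14.2) = 16.9 - 1.4789 = 15.4211

y = -0.4930x + 15.4211


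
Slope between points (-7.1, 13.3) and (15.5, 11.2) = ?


dy = 11.2 - 13.3 = -2.1
dx = 15.5 + 7.1 = 22.6
m = -2.1/22.6 = -0.0929

m = -0.0929


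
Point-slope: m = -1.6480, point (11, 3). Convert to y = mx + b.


y - 3 = -1.6480(x - 11)
y = -1.6480x + 3 + 1.6480*11
y = -1.6480x + 21.1280

y = -1.6480x + 21.1280


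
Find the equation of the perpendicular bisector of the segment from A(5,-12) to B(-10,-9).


Midpoint = (-2.5, -10.5)
Slope of AB = dy/dx = 3/(-15) = -0.2000
Perp slope = -dx/dy = 15/3 = 5.0000
b = My - (perp slope)*Mx = -10.5 + (-15*(-2.5))/3 = -10.5 + 12.5000 = 2.0000

y = 5.0000x + 2.0000


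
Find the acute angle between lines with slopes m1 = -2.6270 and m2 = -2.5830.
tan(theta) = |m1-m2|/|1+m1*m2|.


m1-m2 = -0.044
1+m1*m2 = 7.785541
tan(theta) = |-0.044/7.785541| = 0.005652
theta = arctan(|-0.044/7.785541|) = 0.3238 degrees (acute angle)

0.3238 degrees


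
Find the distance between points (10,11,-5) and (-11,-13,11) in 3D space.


dx=-21, dy=-24, dz=16
d = sqrt(441+576+256) = sqrt(1273) = 35.6791

35.6791


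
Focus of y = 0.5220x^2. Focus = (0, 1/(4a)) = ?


a = 0.5220
4a = 2.0880
focus = (0, 1/2.0880) = (0, 0.4789)

Focus = (0, 0.4789)


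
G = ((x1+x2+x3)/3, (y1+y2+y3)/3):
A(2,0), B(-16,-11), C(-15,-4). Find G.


Gx = (2- 16- 15)/3 = -29/3 = -9.6667
Gy = (0- 11- 4)/3 = -15/3 = -5.0000

G = (-9.6667, -5.0000)


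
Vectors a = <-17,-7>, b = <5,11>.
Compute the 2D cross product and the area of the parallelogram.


cross = -17*11 + 7*5 = -187 + 35 = -152
Parallelogram area = |-152| = 152

cross = -152, parallelogram area = 152


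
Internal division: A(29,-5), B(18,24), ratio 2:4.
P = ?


Px = (2*18 + 4*29)/6 = 152/6 = 25.3333
Py = (2*24 + 4*(-5))/6 = 28/6 = 4.6667

P = (25.3333, 4.6667)


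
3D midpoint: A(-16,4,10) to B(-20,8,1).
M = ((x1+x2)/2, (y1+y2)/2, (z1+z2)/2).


Mx = (-16- 20)/2 = -18.0000
My = (4+8)/2 = 6.0000
Mz = (10+1)/2 = 5.5000

M = (-18.0000, 6.0000, 5.5000)


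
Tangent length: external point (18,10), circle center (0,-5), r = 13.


d = sqrt((18-0)^2 + (10+ 5)^2) = sqrt(324+225) = 23.4307
L = sqrt(549.0000 - 169) = sqrt(380.0000) = 19.4936

19.4936


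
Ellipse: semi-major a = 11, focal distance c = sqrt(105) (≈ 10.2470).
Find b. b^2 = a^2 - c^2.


b^2 = 11^2 - (sqrt(105))^2 = 121 - 105 = 16
b = sqrt(16) = 4

b = 4


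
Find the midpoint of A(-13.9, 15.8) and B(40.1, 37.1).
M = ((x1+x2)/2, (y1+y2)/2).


Mx = (-13.9 + 40.1)/2 = 26.2/2 = 13.1000
My = (15.8 + 37.1)/2 = 52.9/2 = 26.4500

(13.1000, 26.4500)


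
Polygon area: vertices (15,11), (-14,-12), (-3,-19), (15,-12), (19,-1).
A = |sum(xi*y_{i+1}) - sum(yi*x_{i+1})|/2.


sum(xi*y_{i+1}) = 15*(-12) - 14*(-19) - 3*(-12) + 15*(-1) + 19*11 = 316
sum(yi*x_{i+1}) = 11*(-14) - 12*(-3) - 19*15 - 12*19 - 1*15 = -646
Area = |316 + 646|/2 = 962/2 = 481.0000

481.0000 sq units


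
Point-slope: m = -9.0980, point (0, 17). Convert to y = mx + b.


y - 17 = -9.0980(x - 0)
y = -9.0980x + 17 + 9.0980*0
y = -9.0980x + 17.0000

y = -9.0980x + 17.0000


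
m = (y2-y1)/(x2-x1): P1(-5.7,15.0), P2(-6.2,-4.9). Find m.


dy = -4.9 - 15.0 = -19.9
dx = -6.2 + 5.7 = -0.5
m = -19.9/(-0.5) = 39.8000

m = 39.8000


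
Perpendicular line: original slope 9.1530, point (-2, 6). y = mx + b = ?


Perpendicular slope = -1/m1 = -1/9.1530 = -0.1093
b2 = y0 - m2*x0 = 6 - 2/9.1530 = 6 - 0.2185 = 5.7815

y = -0.1093x + 5.7815


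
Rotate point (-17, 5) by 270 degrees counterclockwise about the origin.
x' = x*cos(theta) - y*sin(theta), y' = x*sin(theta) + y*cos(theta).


cos(270) = 0, sin(270) = -1
x' = -17*0 - 5*(-1) = 5
y' = -17*(-1) + 5*0 = 17

(5, 17)


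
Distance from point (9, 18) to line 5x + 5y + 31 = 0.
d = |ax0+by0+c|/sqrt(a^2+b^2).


|5*9 + 5*18 + 31| = |166| = 166
sqrt(25 + 25) = sqrt(50) = 7.0711
d = 166/sqrt(50) = 23.4759

23.4759


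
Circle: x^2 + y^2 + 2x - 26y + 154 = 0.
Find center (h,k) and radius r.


h = -D/2 = -2/2 = -1
k = -E/2 = 26/2 = 13
r^2 = h^2 + k^2 - F = 1 + 169 - 154 = 16
r = 4

Center (-1, 13), radius = 4


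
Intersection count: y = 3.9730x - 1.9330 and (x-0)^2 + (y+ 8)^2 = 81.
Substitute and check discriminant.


Substitute y = 3.9730x - 1.9330: (x-0)^2 + (3.9730x- 1.9330+ 8)^2 = 81
Expand to Ax^2 + Bx + C = 0, where b-k = 6.067
A = 1+m^2 = 16.784729
B = 2(m(b-k) - h) = 2(3.9730*6.067 - 0) = 48.208382
C = h^2 + (b-k)^2 - r^2 = 0 + 36.808489 - 81 = -44.191511
disc = B^2-4AC = 2324.0481 + 2966.9701 = 5291.0182
disc > 0

2 intersection points


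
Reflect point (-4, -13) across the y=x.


Reflection rule for y=x: (y, x)
(-4, -13) -> (-13, -4)

(-13, -4)


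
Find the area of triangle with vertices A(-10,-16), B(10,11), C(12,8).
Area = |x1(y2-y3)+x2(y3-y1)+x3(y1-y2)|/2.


-10*(11-8) = -30
10*(8+ 16) = 240
12*(-16-11) = -324
sum = -114
Area = |-114|/2 = 57.0000

57.0000 sq units


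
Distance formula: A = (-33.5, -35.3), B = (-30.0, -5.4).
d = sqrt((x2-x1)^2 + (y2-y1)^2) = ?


dx = -30.0 + 33.5 = 3.5
dy = -5.4 + 35.3 = 29.9
d = sqrt(12.25 + 894.01) = sqrt(906.26) = 30.1042

30.1042


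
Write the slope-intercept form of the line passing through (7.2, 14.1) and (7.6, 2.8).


m = (-11.3)/(0.4) = -28.2500
b = y1 - m*x1 = 14.1 - (-11.3*7.2)/(0.4) = 14.1 + 203.4000 = 217.5000

y = -28.2500x + 217.5000


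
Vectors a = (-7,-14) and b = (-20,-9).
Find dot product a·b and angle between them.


a·b = -7*(-20) - 14*(-9) = 140 + 126 = 266
|a| = sqrt(49+196) = 15.6525
|b| = sqrt(400+81) = 21.9317
cos(theta) = 266/(sqrt(245)*sqrt(481)) = 266/sqrt(117845) = 0.774865
theta = arccos(266/sqrt(117845)) = 39.2072 degrees

a·b = 266, theta = 39.2072 deg


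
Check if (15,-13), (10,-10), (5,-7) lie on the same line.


15*(-10+ 7) + 10*(-7+ 13) + 5*(-13+ 10)
= -45 + 60 - 15 = 0

Yes, collinear (determinant = 0)


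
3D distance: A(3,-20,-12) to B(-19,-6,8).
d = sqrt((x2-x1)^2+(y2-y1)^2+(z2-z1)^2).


dx=-22, dy=14, dz=20
d = sqrt(484+196+400) = sqrt(1080) = 32.8634

32.8634


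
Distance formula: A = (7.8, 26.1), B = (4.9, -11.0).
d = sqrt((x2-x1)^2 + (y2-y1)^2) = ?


dx = 4.9 - 7.8 = -2.9
dy = -11.0 - 26.1 = -37.1
d = sqrt(8.41 + 1376.41) = sqrt(1384.82) = 37.2132

37.2132


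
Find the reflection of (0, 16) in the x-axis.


Reflection rule for x-axis: (x, -y)
(0, 16) -> (0, -16)

(0, -16)


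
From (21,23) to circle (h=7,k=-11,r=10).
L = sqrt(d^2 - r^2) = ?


d = sqrt((21-7)^2 + (23+ 11)^2) = sqrt(196+1156) = 36.7696
L = sqrt(1352.0000 - 100) = sqrt(1252.0000) = 35.3836

35.3836


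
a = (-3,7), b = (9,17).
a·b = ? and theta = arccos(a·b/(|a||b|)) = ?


a·b = -3*9 + 7*17 = -27 + 119 = 92
|a| = sqrt(9+49) = 7.6158
|b| = sqrt(81+289) = 19.2354
cos(theta) = 92/(sqrt(58)*sqrt(370)) = 92/sqrt(21460) = 0.628019
theta = arccos(92/sqrt(21460)) = 51.0959 degrees

a·b = 92, theta = 51.0959 deg


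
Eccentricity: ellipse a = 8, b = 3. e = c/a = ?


c = sqrt(64-9) = sqrt(55) = 7.4162
e = c/a = sqrt(55)/8 = 0.9270

e = 0.9270


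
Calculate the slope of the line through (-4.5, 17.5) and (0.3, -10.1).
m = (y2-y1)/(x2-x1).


dy = -10.1 - 17.5 = -27.6
dx = 0.3 + 4.5 = 4.8
m = -27.6/4.8 = -5.7500

m = -5.7500


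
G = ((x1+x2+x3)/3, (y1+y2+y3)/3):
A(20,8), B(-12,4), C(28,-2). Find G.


Gx = (20- 12+28)/3 = 36/3 = 12.0000
Gy = (8+4- 2)/3 = 10/3 = 3.3333

G = (12.0000, 3.3333)


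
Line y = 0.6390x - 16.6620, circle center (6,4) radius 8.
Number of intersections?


Substitute y = 0.6390x - 16.6620: (x-6)^2 + (0.6390x- 16.6620-4)^2 = 64
Expand to Ax^2 + Bx + C = 0, where b-k = -20.662
A = 1+m^2 = 1.408321
B = 2(m(b-k) - h) = 2(0.6390*(-20.662) - 6) = -38.406036
C = h^2 + (b-k)^2 - r^2 = 36 + 426.918244 - 64 = 398.918244
disc = B^2-4AC = 1475.0236 - 2247.2198 = -772.1962
disc < 0

0 intersection points


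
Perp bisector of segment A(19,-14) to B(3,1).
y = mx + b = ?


Midpoint = (11, -6.5)
Slope of AB = dy/dx = 15/(-16) = -0.9375
Perp slope = -dx/dy = 16/15 = 1.0667
b = My - (perp slope)*Mx = -6.5 + (-16*11)/15 = -6.5 - 11.7333 = -18.2333

y = 1.0667x - 18.2333


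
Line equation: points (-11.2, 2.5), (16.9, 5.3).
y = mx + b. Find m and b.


m = (2.8)/(28.1) = 0.0996
b = y1 - m*x1 = 2.5 - (2.8*(-11.2))/(28.1) = 2.5 + 1.1160 = 3.6160

y = 0.0996x + 3.6160


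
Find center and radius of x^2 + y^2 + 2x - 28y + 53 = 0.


h = -D/2 = -2/2 = -1
k = -E/2 = 28/2 = 14
r^2 = h^2 + k^2 - F = 1 + 196 - 53 = 144
r = 12

Center (-1, 14), radius = 12


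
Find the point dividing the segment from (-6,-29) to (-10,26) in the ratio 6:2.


Px = (6*(-10) + 2*(-6))/8 = -72/8 = -9.0000
Py = (6*26 + 2*(-29))/8 = 98/8 = 12.2500

P = (-9.0000, 12.2500)


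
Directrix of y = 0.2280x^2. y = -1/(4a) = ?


a = 0.2280
1/(4a) = 1.0965
directrix: y = -1.0965 = -1.0965

y = -1.0965


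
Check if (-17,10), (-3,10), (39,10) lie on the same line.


-17*(10-10) - 3*(10-10) + 39*(10-10)
= 0 + 0 + 0 = 0

Yes, collinear (determinant = 0)


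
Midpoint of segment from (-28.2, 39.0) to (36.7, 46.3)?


Mx = (-28.2 + 36.7)/2 = 8.5/2 = 4.2500
My = (39.0 + 46.3)/2 = 85.3/2 = 42.6500

(4.2500, 42.6500)


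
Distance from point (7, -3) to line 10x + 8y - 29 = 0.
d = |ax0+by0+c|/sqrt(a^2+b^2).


|10*7 + 8*(-3) - 29| = |17| = 17
sqrt(100 + 64) = sqrt(164) = 12.8062
d = 17/sqrt(164) = 1.3275

1.3275


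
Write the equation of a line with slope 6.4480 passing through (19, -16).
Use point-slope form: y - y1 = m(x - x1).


y + 16 = 6.4480(x - 19)
y = 6.4480x - 16 - 6.4480*19
y = 6.4480x - 138.5120

y = 6.4480x - 138.5120


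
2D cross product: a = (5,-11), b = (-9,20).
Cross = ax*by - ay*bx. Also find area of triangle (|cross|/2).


cross = 5*20 + 11*(-9) = 100 - 99 = 1
Triangle area = |1|/2 = 1/2 = 0.5000

cross = 1, triangle area = 0.5000


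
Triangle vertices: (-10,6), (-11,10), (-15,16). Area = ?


-10*(10-16) = 60
-11*(16-6) = -110
-15*(6-10) = 60
sum = 10
Area = |10|/2 = 5.0000

5.0000 sq units


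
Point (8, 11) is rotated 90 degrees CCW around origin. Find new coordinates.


cos(90) = 0, sin(90) = 1
x' = 8*0 - 11*1 = -11
y' = 8*1 + 11*0 = 8

(-11, 8)


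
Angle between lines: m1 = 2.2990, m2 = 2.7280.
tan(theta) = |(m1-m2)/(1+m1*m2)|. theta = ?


m1-m2 = -0.429
1+m1*m2 = 7.271672
tan(theta) = |-0.429/7.271672| = 0.058996
theta = arctan(|-0.429/7.271672|) = 3.3763 degrees (acute angle)

3.3763 degrees


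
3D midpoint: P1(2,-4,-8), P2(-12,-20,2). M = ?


Mx = (2- 12)/2 = -5.0000
My = (-4- 20)/2 = -12.0000
Mz = (-8+2)/2 = -3.0000

M = (-5.0000, -12.0000, -3.0000)


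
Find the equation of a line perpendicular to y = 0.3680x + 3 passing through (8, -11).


Perpendicular slope = -1/m1 = -1/0.3680 = -2.7174
b2 = y0 - m2*x0 = -11 + 8/0.3680 = -11 + 21.7391 = 10.7391

y = -2.7174x + 10.7391


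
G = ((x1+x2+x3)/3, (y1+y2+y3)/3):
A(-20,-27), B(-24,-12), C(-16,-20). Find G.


Gx = (-20- 24- 16)/3 = -60/3 = -20.0000
Gy = (-27- 12- 20)/3 = -59/3 = -19.6667

G = (-20.0000, -19.6667)


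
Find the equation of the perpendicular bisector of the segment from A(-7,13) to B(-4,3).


Midpoint = (-5.5, 8)
Slope of AB = dy/dx = -10/3 = -3.3333
Perp slope = -dx/dy = 3/10 = 0.3000
b = My - (perp slope)*Mx = 8 + (3*(-5.5))/(-10) = 8 + 1.6500 = 9.6500

y = 0.3000x + 9.6500


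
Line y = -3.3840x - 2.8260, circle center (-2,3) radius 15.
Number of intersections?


Substitute y = -3.3840x - 2.8260: (x+ 2)^2 + (-3.3840x- 2.8260-3)^2 = 225
Expand to Ax^2 + Bx + C = 0, where b-k = -5.826
A = 1+m^2 = 12.451456
B = 2(m(b-k) - h) = 2(-3.3840*(-5.826) + 2) = 43.430368
C = h^2 + (b-k)^2 - r^2 = 4 + 33.942276 - 225 = -187.057724
disc = B^2-4AC = 1886.1969 + 9316.5641 = 11202.7610
disc > 0

2 intersection points


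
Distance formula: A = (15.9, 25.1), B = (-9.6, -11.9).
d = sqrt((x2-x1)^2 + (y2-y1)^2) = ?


dx = -9.6 - 15.9 = -25.5
dy = -11.9 - 25.1 = -37.0
d = sqrt(650.25 + 1369.0) = sqrt(2019.25) = 44.9361

44.9361


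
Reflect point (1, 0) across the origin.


Reflection rule for origin: (-x, -y)
(1, 0) -> (-1, 0)

(-1, 0)


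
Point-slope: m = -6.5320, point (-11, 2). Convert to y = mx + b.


y - 2 = -6.5320(x + 11)
y = -6.5320x + 2 + 6.5320*(-11)
y = -6.5320x - 69.8520

y = -6.5320x - 69.8520


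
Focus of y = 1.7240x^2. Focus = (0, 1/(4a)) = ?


a = 1.7240
4a = 6.8960
focus = (0, 1/6.8960) = (0, 0.1450)

Focus = (0, 0.1450)


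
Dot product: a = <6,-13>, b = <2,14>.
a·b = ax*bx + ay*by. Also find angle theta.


a·b = 6*2 - 13*14 = 12 - 182 = -170
|a| = sqrt(36+169) = 14.3178
|b| = sqrt(4+196) = 14.1421
cos(theta) = -170/(sqrt(205)*sqrt(200)) = -170/sqrt(41000) = -0.839570
theta = arccos(-170/sqrt(41000)) = 147.0948 degrees

a·b = -170, theta = 147.0948 deg


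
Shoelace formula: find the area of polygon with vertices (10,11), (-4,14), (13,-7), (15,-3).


sum(xi*y_{i+1}) = 10*14 - 4*(-7) + 13*(-3) + 15*11 = 294
sum(yi*x_{i+1}) = 11*(-4) + 14*13 - 7*15 - 3*10 = 3
Area = |294 - 3|/2 = 291/2 = 145.5000

145.5000 sq units


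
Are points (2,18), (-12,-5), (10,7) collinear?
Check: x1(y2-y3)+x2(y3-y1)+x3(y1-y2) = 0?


2*(-5-7) - 12*(7-18) + 10*(18+ 5)
= -24 + 132 + 230 = 338

No, not collinear (determinant = 338)


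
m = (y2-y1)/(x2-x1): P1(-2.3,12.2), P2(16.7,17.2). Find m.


dy = 17.2 - 12.2 = 5.0
dx = 16.7 + 2.3 = 19.0
m = 5.0/19.0 = 0.2632

m = 0.2632


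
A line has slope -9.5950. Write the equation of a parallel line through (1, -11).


Parallel lines have equal slopes.
m2 = -9.5950
b2 = -11 + 9.5950*1 = -1.4050

y = -9.5950x - 1.4050


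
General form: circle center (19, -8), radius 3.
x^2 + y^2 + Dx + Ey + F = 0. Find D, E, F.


(x-19)^2 + (y+ 8)^2 = 3^2
D = -2h = -38, E = -2k = 16
F = h^2+k^2-r^2 = 361+64-9 = 416

D = -38, E = 16, F = 416


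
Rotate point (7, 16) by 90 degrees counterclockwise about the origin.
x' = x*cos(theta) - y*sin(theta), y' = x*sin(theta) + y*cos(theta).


cos(90) = 0, sin(90) = 1
x' = 7*0 - 16*1 = -16
y' = 7*1 + 16*0 = 7

(-16, 7)


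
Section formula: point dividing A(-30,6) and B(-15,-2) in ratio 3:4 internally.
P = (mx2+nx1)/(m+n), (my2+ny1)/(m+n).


Px = (3*(-15) + 4*(-30))/7 = -165/7 = -23.5714
Py = (3*(-2) + 4*6)/7 = 18/7 = 2.5714

P = (-23.5714, 2.5714)


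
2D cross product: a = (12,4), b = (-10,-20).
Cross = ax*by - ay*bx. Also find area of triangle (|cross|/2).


cross = 12*(-20) - 4*(-10) = -240 + 40 = -200
Triangle area = |-200|/2 = 200/2 = 100.0000

cross = -200, triangle area = 100.0000


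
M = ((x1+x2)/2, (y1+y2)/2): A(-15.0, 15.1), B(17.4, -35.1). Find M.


Mx = (-15.0 + 17.4)/2 = 2.4/2 = 1.2000
My = (15.1 - 35.1)/2 = -20.0/2 = -10.0000

(1.2000, -10.0000)


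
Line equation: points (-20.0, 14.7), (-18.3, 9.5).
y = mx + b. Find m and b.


m = (-5.2)/(1.7) = -3.0588
b = y1 - m*x1 = 14.7 - (-5.2*(-20.0))/(1.7) = 14.7 - 61.1765 = -46.4765

y = -3.0588x - 46.4765


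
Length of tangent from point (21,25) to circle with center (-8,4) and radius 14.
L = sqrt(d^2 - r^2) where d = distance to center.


d = sqrt((21+ 8)^2 + (25-4)^2) = sqrt(841+441) = 35.8050
L = sqrt(1282.0000 - 196) = sqrt(1086.0000) = 32.9545

32.9545


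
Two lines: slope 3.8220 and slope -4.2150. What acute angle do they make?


m1-m2 = 8.037
1+m1*m2 = -15.10973
tan(theta) = |8.037/(-15.10973)| = 0.531909
theta = arctan(|8.037/(-15.10973)|) = 28.0089 degrees (acute angle)

28.0089 degrees


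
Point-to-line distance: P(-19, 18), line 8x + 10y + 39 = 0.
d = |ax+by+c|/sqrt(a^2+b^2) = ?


|8*(-19) + 10*18 + 39| = |67| = 67
sqrt(64 + 100) = sqrt(164) = 12.8062
d = 67/sqrt(164) = 5.2318

5.2318


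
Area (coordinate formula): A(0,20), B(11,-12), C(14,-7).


0*(-12+ 7) = 0
11*(-7-20) = -297
14*(20+ 12) = 448
sum = 151
Area = |151|/2 = 75.5000

75.5000 sq units


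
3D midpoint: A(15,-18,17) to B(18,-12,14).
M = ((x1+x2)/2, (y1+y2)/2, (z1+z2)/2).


Mx = (15+18)/2 = 16.5000
My = (-18- 12)/2 = -15.0000
Mz = (17+14)/2 = 15.5000

M = (16.5000, -15.0000, 15.5000)


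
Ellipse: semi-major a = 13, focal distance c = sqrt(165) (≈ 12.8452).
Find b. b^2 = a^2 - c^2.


b^2 = 13^2 - (sqrt(165))^2 = 169 - 165 = 4
b = sqrt(4) = 2

b = 2


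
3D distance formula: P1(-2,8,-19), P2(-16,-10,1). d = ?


dx=-14, dy=-18, dz=20
d = sqrt(196+324+400) = sqrt(920) = 30.3315

30.3315


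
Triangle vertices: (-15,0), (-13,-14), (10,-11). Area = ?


-15*(-14+ 11) = 45
-13*(-11-0) = 143
10*(0+ 14) = 140
sum = 328
Area = |328|/2 = 164.0000

164.0000 sq units


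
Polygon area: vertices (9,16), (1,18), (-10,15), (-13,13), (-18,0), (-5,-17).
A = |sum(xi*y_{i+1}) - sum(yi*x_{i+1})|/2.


sum(xi*y_{i+1}) = 9*18 + 1*15 - 10*13 - 13*0 - 18*(-17) - 5*16 = 273
sum(yi*x_{i+1}) = 16*1 + 18*(-10) + 15*(-13) + 13*(-18) + 0*(-5) - 17*9 = -746
Area = |273 + 746|/2 = 1019/2 = 509.5000

509.5000 sq units


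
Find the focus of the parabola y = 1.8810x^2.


a = 1.8810
4a = 7.5240
focus = (0, 1/7.5240) = (0, 0.1329)

Focus = (0, 0.1329)


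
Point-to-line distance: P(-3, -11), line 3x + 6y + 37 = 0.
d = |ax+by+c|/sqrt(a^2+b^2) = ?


|3*(-3) + 6*(-11) + 37| = |-38| = 38
sqrt(9 + 36) = sqrt(45) = 6.7082
d = 38/sqrt(45) = 5.6647

5.6647


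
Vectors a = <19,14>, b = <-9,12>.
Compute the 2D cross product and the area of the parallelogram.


cross = 19*12 - 14*(-9) = 228 + 126 = 354
Parallelogram area = |354| = 354

cross = 354, parallelogram area = 354


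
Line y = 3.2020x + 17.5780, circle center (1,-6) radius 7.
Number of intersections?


Substitute y = 3.2020x + 17.5780: (x-1)^2 + (3.2020x+17.5780+ 6)^2 = 49
Expand to Ax^2 + Bx + C = 0, where b-k = 23.578
A = 1+m^2 = 11.252804
B = 2(m(b-k) - h) = 2(3.2020*23.578 - 1) = 148.993512
C = h^2 + (b-k)^2 - r^2 = 1 + 555.922084 - 49 = 507.922084
disc = B^2-4AC = 22199.0666 - 22862.1906 = -663.1240
disc < 0

0 intersection points


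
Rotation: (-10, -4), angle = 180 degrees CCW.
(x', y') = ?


cos(180) = -1, sin(180) = 0
x' = -10*(-1) + 4*0 = 10
y' = -10*0 - 4*(-1) = 4

(10, 4)


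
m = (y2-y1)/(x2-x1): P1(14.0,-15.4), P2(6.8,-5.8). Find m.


dy = -5.8 + 15.4 = 9.6
dx = 6.8 - 14.0 = -7.2
m = 9.6/(-7.2) = -1.3333

m = -1.3333


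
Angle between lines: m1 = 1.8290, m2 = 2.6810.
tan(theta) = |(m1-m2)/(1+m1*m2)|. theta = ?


m1-m2 = -0.852
1+m1*m2 = 5.903549
tan(theta) = |-0.852/5.903549| = 0.144320
theta = arctan(|-0.852/5.903549|) = 8.2122 degrees (acute angle)

8.2122 degrees


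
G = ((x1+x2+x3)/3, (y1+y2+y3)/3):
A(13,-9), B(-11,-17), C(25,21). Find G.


Gx = (13- 11+25)/3 = 27/3 = 9.0000
Gy = (-9- 17+21)/3 = -5/3 = -1.6667

G = (9.0000, -1.6667)


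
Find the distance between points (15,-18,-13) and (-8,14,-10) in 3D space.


dx=-23, dy=32, dz=3
d = sqrt(529+1024+9) = sqrt(1562) = 39.5221

39.5221


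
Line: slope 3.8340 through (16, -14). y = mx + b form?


y + 14 = 3.8340(x - 16)
y = 3.8340x - 14 - 3.8340*16
y = 3.8340x - 75.3440

y = 3.8340x - 75.3440


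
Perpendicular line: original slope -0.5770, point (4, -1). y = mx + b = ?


Perpendicular slope = -1/m1 = -1/(-0.5770) = 1.7331
b2 = y0 - m2*x0 = -1 + 4/(-0.5770) = -1 - 6.9324 = -7.9324

y = 1.7331x - 7.9324


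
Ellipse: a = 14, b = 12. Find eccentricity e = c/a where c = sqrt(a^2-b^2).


c = sqrt(196-144) = sqrt(52) = 7.2111
e = c/a = sqrt(52)/14 = 0.5151

e = 0.5151


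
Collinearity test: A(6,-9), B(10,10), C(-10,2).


6*(10-2) + 10*(2+ 9) - 10*(-9-10)
= 48 + 110 + 190 = 348

No, not collinear (determinant = 348)


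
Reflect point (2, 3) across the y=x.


Reflection rule for y=x: (y, x)
(2, 3) -> (3, 2)

(3, 2)


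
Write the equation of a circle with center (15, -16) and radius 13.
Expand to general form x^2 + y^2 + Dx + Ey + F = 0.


(x-15)^2 + (y+ 16)^2 = 13^2
D = -2h = -30, E = -2k = 32
F = h^2+k^2-r^2 = 225+256-169 = 312

x^2 + y^2 - 30x + 32y + 312 = 0


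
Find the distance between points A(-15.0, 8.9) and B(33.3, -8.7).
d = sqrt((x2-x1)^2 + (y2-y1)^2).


dx = 33.3 + 15.0 = 48.3
dy = -8.7 - 8.9 = -17.6
d = sqrt(2332.89 + 309.76) = sqrt(2642.65) = 51.4067

51.4067


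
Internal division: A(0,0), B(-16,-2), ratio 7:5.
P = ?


Px = (7*(-16) + 5*0)/12 = -112/12 = -9.3333
Py = (7*(-2) + 5*0)/12 = -14/12 = -1.1667

P = (-9.3333, -1.1667)


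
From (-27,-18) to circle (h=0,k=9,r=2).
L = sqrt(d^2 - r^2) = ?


d = sqrt((-27-0)^2 + (-18-9)^2) = sqrt(729+729) = 38.1838
L = sqrt(1458.0000 - 4) = sqrt(1454.0000) = 38.1314

38.1314


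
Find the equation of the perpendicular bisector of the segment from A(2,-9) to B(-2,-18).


Midpoint = (0, -13.5)
Slope of AB = dy/dx = -9/(-4) = 2.2500
Perp slope = -dx/dy = -4/9 = -0.4444
b = My - (perp slope)*Mx = -13.5 + (-4*0)/(-9) = -13.5 + 0 = -13.5000

y = -0.4444x - 13.5000


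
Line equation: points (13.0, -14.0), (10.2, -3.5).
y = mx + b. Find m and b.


m = (10.5)/(-2.8) = -3.7500
b = y1 - m*x1 = -14.0 - (10.5*13.0)/(-2.8) = -14.0 + 48.7500 = 34.7500

y = -3.7500x + 34.7500


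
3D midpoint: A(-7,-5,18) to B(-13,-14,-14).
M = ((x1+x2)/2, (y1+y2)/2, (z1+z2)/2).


Mx = (-7- 13)/2 = -10.0000
My = (-5- 14)/2 = -9.5000
Mz = (18- 14)/2 = 2.0000

M = (-10.0000, -9.5000, 2.0000)


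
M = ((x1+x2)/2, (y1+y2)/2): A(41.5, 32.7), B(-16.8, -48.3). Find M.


Mx = (41.5 - 16.8)/2 = 24.7/2 = 12.3500
My = (32.7 - 48.3)/2 = -15.6/2 = -7.8000

(12.3500, -7.8000)


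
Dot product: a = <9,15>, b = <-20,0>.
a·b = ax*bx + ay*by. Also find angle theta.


a·b = 9*(-20) + 15*0 = -180 + 0 = -180
|a| = sqrt(81+225) = 17.4929
|b| = sqrt(400+0) = 20.0000
cos(theta) = -180/(sqrt(306)*sqrt(400)) = -180/sqrt(122400) = -0.514496
theta = arccos(-180/sqrt(122400)) = 120.9638 degrees

a·b = -180, theta = 120.9638 deg


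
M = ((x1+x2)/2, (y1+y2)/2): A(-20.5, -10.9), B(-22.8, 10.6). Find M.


Mx = (-20.5 - 22.8)/2 = -43.3/2 = -21.6500
My = (-10.9 + 10.6)/2 = -0.3/2 = -0.1500

(-21.6500, -0.1500)


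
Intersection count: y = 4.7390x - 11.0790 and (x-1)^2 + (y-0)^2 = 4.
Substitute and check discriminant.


Substitute y = 4.7390x - 11.0790: (x-1)^2 + (4.7390x- 11.0790-0)^2 = 4
Expand to Ax^2 + Bx + C = 0, where b-k = -11.079
A = 1+m^2 = 23.458121
B = 2(m(b-k) - h) = 2(4.7390*(-11.079) - 1) = -107.006762
C = h^2 + (b-k)^2 - r^2 = 1 + 122.744241 - 4 = 119.744241
disc = B^2-4AC = 11450.4471 - 11235.8996 = 214.5475
disc > 0

2 intersection points


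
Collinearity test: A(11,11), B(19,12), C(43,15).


11*(12-15) + 19*(15-11) + 43*(11-12)
= -33 + 76 - 43 = 0

Yes, collinear (determinant = 0)


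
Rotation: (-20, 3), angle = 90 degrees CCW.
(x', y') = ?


cos(90) = 0, sin(90) = 1
x' = -20*0 - 3*1 = -3
y' = -20*1 + 3*0 = -20

(-3, -20)


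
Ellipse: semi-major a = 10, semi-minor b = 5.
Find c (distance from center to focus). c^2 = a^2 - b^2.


c^2 = 10^2 - 5^2 = 100 - 25 = 75
c = sqrt(75) = 8.6603

c = 8.6603


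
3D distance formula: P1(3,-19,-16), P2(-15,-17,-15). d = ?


dx=-18, dy=2, dz=1
d = sqrt(324+4+1) = sqrt(329) = 18.1384

18.1384


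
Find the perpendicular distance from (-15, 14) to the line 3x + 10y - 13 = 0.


|3*(-15) + 10*14 - 13| = |82| = 82
sqrt(9 + 100) = sqrt(109) = 10.4403
d = 82/sqrt(109) = 7.8542

7.8542


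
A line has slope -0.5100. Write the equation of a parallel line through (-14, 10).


Parallel lines have equal slopes.
m2 = -0.5100
b2 = 10 + 0.5100*(-14) = 2.8600

y = -0.5100x + 2.8600


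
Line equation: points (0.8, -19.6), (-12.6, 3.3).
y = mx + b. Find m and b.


m = (22.9)/(-13.4) = -1.7090
b = y1 - m*x1 = -19.6 - (22.9*0.8)/(-13.4) = -19.6 + 1.3672 = -18.2328

y = -1.7090x - 18.2328


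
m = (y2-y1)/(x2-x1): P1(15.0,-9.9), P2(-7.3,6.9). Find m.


dy = 6.9 + 9.9 = 16.8
dx = -7.3 - 15.0 = -22.3
m = 16.8/(-22.3) = -0.7534

m = -0.7534


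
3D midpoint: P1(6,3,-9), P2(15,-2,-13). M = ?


Mx = (6+15)/2 = 10.5000
My = (3- 2)/2 = 0.5000
Mz = (-9- 13)/2 = -11.0000

M = (10.5000, 0.5000, -11.0000)


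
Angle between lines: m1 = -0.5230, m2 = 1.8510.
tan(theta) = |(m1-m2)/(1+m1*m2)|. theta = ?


m1-m2 = -2.374
1+m1*m2 = 0.031927
tan(theta) = |-2.374/0.031927| = 74.357127
theta = arctan(|-2.374/0.031927|) = 89.2295 degrees (acute angle)

89.2295 degrees


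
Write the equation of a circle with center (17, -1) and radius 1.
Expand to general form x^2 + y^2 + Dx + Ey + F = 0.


(x-17)^2 + (y+ 1)^2 = 1^2
D = -2h = -34, E = -2k = 2
F = h^2+k^2-r^2 = 289+1-1 = 289

x^2 + y^2 - 34x + 2y + 289 = 0


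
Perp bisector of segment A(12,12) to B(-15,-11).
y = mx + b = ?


Midpoint = (-1.5, 0.5)
Slope of AB = dy/dx = -23/(-27) = 0.8519
Perp slope = -dx/dy = -27/23 = -1.1739
b = My - (perp slope)*Mx = 0.5 + (-27*(-1.5))/(-23) = 0.5 - 1.7609 = -1.2609

y = -1.1739x - 1.2609


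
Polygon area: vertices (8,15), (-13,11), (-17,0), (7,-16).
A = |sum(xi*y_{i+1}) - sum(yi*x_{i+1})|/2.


sum(xi*y_{i+1}) = 8*11 - 13*0 - 17*(-16) + 7*15 = 465
sum(yi*x_{i+1}) = 15*(-13) + 11*(-17) + 0*7 - 16*8 = -510
Area = |465 + 510|/2 = 975/2 = 487.5000

487.5000 sq units
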